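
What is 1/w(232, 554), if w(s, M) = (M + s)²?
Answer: 1/617796 ≈ 1.6187e-6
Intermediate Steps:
1/w(232, 554) = 1/((554 + 232)²) = 1/(786²) = 1/617796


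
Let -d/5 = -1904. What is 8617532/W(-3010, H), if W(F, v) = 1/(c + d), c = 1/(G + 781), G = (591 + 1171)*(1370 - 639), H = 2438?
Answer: 105731986425363452/1288803 ≈ 8.2039e+10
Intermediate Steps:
d = 9520 (d = -5*(-1904) = 9520)
G = 1288022 (G = 1762*731 = 1288022)
c = 1/1288803 (c = 1/(1288022 + 781) = 1/1288803 ≈ 7.7591e-7)
W(F, v) = 1288803/12269404561 (W(F, v) = 1/(1/1288803 + 9520) = 1/(12269404561/1288803) = 1288803/12269404561)
8617532/W(-3010, H) = 8617532/(1288803/12269404561) = 8617532*(12269404561/1288803) = 105731986425363452/1288803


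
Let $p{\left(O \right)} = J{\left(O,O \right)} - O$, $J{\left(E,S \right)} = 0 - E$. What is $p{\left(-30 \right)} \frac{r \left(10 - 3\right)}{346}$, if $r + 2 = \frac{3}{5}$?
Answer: $- \frac{294}{173} \approx -1.6994$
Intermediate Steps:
$r = - \frac{7}{5}$ ($r = -2 + \frac{3}{5} = - \frac{7}{5} \approx -1.4$)
$J{\left(E,S \right)} = - E$
$p{\left(O \right)} = - 2 O$ ($p{\left(O \right)} = - O - O = - 2 O$)
$p{\left(-30 \right)} \frac{r \left(10 - 3\right)}{346} = \left(-2\right) \left(-30\right) \frac{\left(- \frac{7}{5}\right) \left(10 - 3\right)}{346} = 60 \left(- \frac{7}{5}\right) 7 \cdot \frac{1}{346} = 60 \left(\left(- \frac{49}{5}\right) \frac{1}{346}\right) = 60 \left(- \frac{49}{1730}\right) = - \frac{294}{173}$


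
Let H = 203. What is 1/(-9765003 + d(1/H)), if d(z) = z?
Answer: -203/1982295608 ≈ -1.0241e-7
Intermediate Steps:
1/(-9765003 + d(1/H)) = 1/(-9765003 + 1/203) = 1/(-1982295608/203) = -203/1982295608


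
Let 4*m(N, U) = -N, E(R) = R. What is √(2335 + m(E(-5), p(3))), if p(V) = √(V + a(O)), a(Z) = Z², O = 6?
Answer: √9345/2 ≈ 48.335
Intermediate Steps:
p(V) = √(36 + V) (p(V) = √(V + 6²) = √(V + 36) = √(36 + V))
m(N, U) = -N/4 (m(N, U) = (-N)/4 = -N/4)
√(2335 + m(E(-5), p(3))) = √(2335 - ¼*(-5)) = √(2335 + 5/4) = √(9345/4) = √9345/2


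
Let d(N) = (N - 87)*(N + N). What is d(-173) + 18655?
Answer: 108615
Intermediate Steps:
d(N) = 2*N*(-87 + N) (d(N) = (-87 + N)*(2*N) = 2*N*(-87 + N))
d(-173) + 18655 = 2*(-173)*(-87 - 173) + 18655 = 2*(-173)*(-260) + 18655 = 89960 + 18655 = 108615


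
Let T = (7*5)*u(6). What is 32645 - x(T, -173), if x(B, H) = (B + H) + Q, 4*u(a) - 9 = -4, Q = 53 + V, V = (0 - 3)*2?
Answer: 130909/4 ≈ 32727.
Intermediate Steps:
V = -6 (V = -3*2 = -6)
Q = 47 (Q = 53 - 6 = 47)
u(a) = 5/4 (u(a) = 9/4 + (¼)*(-4) = 9/4 - 1 = 5/4)
T = 175/4 (T = (7*5)*(5/4) = 35*(5/4) = 175/4 ≈ 43.750)
x(B, H) = 47 + B + H (x(B, H) = (B + H) + 47 = 47 + B + H)
32645 - x(T, -173) = 32645 - (47 + 175/4 - 173) = 32645 - 1*(-329/4) = 32645 + 329/4 = 130909/4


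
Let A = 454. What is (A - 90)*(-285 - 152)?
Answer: -159068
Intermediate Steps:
(A - 90)*(-285 - 152) = (454 - 90)*(-285 - 152) = 364*(-437) = -159068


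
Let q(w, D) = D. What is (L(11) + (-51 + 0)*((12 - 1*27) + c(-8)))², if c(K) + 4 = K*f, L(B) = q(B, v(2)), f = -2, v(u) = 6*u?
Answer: 27225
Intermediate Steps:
L(B) = 12 (L(B) = 6*2 = 12)
c(K) = -4 - 2*K (c(K) = -4 + K*(-2) = -4 - 2*K)
(L(11) + (-51 + 0)*((12 - 1*27) + c(-8)))² = (12 + (-51 + 0)*((12 - 1*27) + (-4 - 2*(-8))))² = (12 - 51*((12 - 27) + (-4 + 16)))² = (12 - 51*(-15 + 12))² = (12 - 51*(-3))² = (12 + 153)² = 165² = 27225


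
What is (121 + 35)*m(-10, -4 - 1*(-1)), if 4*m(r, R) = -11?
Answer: -429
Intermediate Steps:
m(r, R) = -11/4 (m(r, R) = (¼)*(-11) = -11/4)
(121 + 35)*m(-10, -4 - 1*(-1)) = (121 + 35)*(-11/4) = 156*(-11/4) = -429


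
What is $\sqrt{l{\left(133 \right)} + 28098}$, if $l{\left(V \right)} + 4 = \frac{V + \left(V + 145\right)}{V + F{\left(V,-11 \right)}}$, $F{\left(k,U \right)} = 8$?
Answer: $\frac{\sqrt{62066085}}{47} \approx 167.62$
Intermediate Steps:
$l{\left(V \right)} = -4 + \frac{145 + 2 V}{8 + V}$ ($l{\left(V \right)} = -4 + \frac{V + \left(V + 145\right)}{V + 8} = -4 + \frac{V + \left(145 + V\right)}{8 + V} = -4 + \frac{145 + 2 V}{8 + V}$)
$\sqrt{l{\left(133 \right)} + 28098} = \sqrt{\frac{113 - 266}{8 + 133} + 28098} = \sqrt{\frac{113 - 266}{141} + 28098} = \sqrt{\frac{1}{141} \left(-153\right) + 28098} = \sqrt{- \frac{51}{47} + 28098} = \sqrt{\frac{1320555}{47}} = \frac{\sqrt{62066085}}{47}$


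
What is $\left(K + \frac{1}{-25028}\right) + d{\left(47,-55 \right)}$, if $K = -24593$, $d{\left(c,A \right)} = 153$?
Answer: $- \frac{611684321}{25028} \approx -24440.0$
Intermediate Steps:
$\left(K + \frac{1}{-25028}\right) + d{\left(47,-55 \right)} = \left(-24593 + \frac{1}{-25028}\right) + 153 = \left(-24593 - \frac{1}{25028}\right) + 153 = - \frac{615513605}{25028} + 153 = - \frac{611684321}{25028}$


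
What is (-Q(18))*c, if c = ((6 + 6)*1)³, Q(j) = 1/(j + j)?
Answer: -48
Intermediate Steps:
Q(j) = 1/(2*j)
c = 1728 (c = (12*1)³ = 12³ = 1728)
(-Q(18))*c = -1/(2*18)*1728 = -1*1/36*1728 = -1/36*1728 = -48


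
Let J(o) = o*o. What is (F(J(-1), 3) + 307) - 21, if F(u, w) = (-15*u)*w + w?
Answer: 244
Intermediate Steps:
J(o) = o**2
F(u, w) = w - 15*u*w (F(u, w) = -15*u*w + w = w - 15*u*w)
(F(J(-1), 3) + 307) - 21 = (3*(1 - 15*(-1)**2) + 307) - 21 = (3*(1 - 15*1) + 307) - 21 = (3*(1 - 15) + 307) - 21 = (3*(-14) + 307) - 21 = (-42 + 307) - 21 = 265 - 21 = 244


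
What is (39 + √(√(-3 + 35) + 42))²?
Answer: (39 + √2*√(21 + 2*√2))² ≈ 2107.1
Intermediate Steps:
(39 + √(√(-3 + 35) + 42))² = (39 + √(√32 + 42))² = (39 + √(4*√2 + 42))² = (39 + √(42 + 4*√2))²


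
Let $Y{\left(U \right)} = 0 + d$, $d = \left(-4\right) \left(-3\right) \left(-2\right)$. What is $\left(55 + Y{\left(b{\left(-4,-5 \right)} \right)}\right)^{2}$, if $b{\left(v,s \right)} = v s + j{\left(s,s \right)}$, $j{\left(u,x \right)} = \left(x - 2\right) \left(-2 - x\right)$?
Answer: $961$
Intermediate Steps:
$j{\left(u,x \right)} = \left(-2 + x\right) \left(-2 - x\right)$
$b{\left(v,s \right)} = 4 - s^{2} + s v$ ($b{\left(v,s \right)} = v s - \left(-4 + s^{2}\right) = s v - \left(-4 + s^{2}\right) = 4 - s^{2} + s v$)
$d = -24$ ($d = 12 \left(-2\right) = -24$)
$Y{\left(U \right)} = -24$ ($Y{\left(U \right)} = 0 - 24 = -24$)
$\left(55 + Y{\left(b{\left(-4,-5 \right)} \right)}\right)^{2} = \left(55 - 24\right)^{2} = 31^{2} = 961$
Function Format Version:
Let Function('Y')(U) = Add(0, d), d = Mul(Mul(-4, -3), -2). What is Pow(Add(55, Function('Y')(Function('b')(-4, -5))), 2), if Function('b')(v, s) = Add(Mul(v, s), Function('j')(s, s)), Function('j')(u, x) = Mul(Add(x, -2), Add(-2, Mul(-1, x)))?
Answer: 961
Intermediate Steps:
Function('j')(u, x) = Mul(Add(-2, x), Add(-2, Mul(-1, x)))
Function('b')(v, s) = Add(4, Mul(-1, Pow(s, 2)), Mul(s, v)) (Function('b')(v, s) = Add(Mul(v, s), Add(4, Mul(-1, Pow(s, 2)))) = Add(Mul(s, v), Add(4, Mul(-1, Pow(s, 2)))) = Add(4, Mul(-1, Pow(s, 2)), Mul(s, v)))
d = -24 (d = Mul(12, -2) = -24)
Function('Y')(U) = -24 (Function('Y')(U) = Add(0, -24) = -24)
Pow(Add(55, Function('Y')(Function('b')(-4, -5))), 2) = Pow(Add(55, -24), 2) = Pow(31, 2) = 961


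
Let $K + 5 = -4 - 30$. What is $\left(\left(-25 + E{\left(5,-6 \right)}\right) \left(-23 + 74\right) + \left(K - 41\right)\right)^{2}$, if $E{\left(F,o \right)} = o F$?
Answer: $8323225$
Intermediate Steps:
$K = -39$ ($K = -5 - 34 = -39$)
$E{\left(F,o \right)} = F o$
$\left(\left(-25 + E{\left(5,-6 \right)}\right) \left(-23 + 74\right) + \left(K - 41\right)\right)^{2} = \left(\left(-25 + 5 \left(-6\right)\right) \left(-23 + 74\right) - 80\right)^{2} = \left(\left(-25 - 30\right) 51 - 80\right)^{2} = \left(\left(-55\right) 51 - 80\right)^{2} = \left(-2805 - 80\right)^{2} = \left(-2885\right)^{2} = 8323225$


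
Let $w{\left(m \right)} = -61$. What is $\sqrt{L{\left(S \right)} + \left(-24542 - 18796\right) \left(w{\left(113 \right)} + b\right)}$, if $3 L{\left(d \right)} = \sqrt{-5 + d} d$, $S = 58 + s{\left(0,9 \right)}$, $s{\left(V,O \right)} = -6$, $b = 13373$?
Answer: $\frac{2 \sqrt{-1298059776 + 39 \sqrt{47}}}{3} \approx 24019.0 i$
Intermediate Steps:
$S = 52$ ($S = 58 - 6 = 52$)
$L{\left(d \right)} = \frac{d \sqrt{-5 + d}}{3}$ ($L{\left(d \right)} = \frac{\sqrt{-5 + d} d}{3} = \frac{d \sqrt{-5 + d}}{3}$)
$\sqrt{L{\left(S \right)} + \left(-24542 - 18796\right) \left(w{\left(113 \right)} + b\right)} = \sqrt{\frac{1}{3} \cdot 52 \sqrt{-5 + 52} + \left(-24542 - 18796\right) \left(-61 + 13373\right)} = \sqrt{\frac{1}{3} \cdot 52 \sqrt{47} - 576915456} = \sqrt{\frac{52 \sqrt{47}}{3} - 576915456} = \sqrt{-576915456 + \frac{52 \sqrt{47}}{3}}$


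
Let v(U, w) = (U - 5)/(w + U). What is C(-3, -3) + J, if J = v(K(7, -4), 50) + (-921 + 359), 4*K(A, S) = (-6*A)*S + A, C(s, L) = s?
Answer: -42344/75 ≈ -564.59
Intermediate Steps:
K(A, S) = A/4 - 3*A*S/2 (K(A, S) = ((-6*A)*S + A)/4 = (-6*A*S + A)/4 = (A - 6*A*S)/4 = A/4 - 3*A*S/2)
v(U, w) = (-5 + U)/(U + w)
J = -42119/75 (J = (-5 + (1/4)*7*(1 - 6*(-4)))/((1/4)*7*(1 - 6*(-4)) + 50) + (-921 + 359) = (-5 + (1/4)*7*(1 + 24))/((1/4)*7*(1 + 24) + 50) - 562 = (-5 + (1/4)*7*25)/((1/4)*7*25 + 50) - 562 = (-5 + 175/4)/(175/4 + 50) - 562 = (155/4)/(375/4) - 562 = (4/375)*(155/4) - 562 = 31/75 - 562 = -42119/75 ≈ -561.59)
C(-3, -3) + J = -3 - 42119/75 = -42344/75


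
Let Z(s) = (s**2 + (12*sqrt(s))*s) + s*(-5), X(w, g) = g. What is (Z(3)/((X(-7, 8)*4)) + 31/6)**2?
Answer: 65869/2304 + 717*sqrt(3)/64 ≈ 47.993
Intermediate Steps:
Z(s) = s**2 - 5*s + 12*s**(3/2) (Z(s) = (s**2 + 12*s**(3/2)) - 5*s = s**2 - 5*s + 12*s**(3/2))
(Z(3)/((X(-7, 8)*4)) + 31/6)**2 = ((3**2 - 5*3 + 12*3**(3/2))/((8*4)) + 31/6)**2 = ((9 - 15 + 12*(3*sqrt(3)))/32 + 31*(1/6))**2 = ((9 - 15 + 36*sqrt(3))*(1/32) + 31/6)**2 = ((-6 + 36*sqrt(3))*(1/32) + 31/6)**2 = ((-3/16 + 9*sqrt(3)/8) + 31/6)**2 = (239/48 + 9*sqrt(3)/8)**2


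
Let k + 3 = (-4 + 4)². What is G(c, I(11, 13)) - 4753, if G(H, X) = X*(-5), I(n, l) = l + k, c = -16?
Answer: -4803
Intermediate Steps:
k = -3 (k = -3 + (-4 + 4)² = -3 + 0² = -3 + 0 = -3)
I(n, l) = -3 + l (I(n, l) = l - 3 = -3 + l)
G(H, X) = -5*X
G(c, I(11, 13)) - 4753 = -5*(-3 + 13) - 4753 = -5*10 - 4753 = -50 - 4753 = -4803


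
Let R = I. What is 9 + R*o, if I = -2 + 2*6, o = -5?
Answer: -41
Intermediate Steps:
I = 10 (I = -2 + 12 = 10)
R = 10
9 + R*o = 9 + 10*(-5) = 9 - 50 = -41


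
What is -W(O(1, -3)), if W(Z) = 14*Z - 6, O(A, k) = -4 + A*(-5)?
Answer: 132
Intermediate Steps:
O(A, k) = -4 - 5*A
W(Z) = -6 + 14*Z
-W(O(1, -3)) = -(-6 + 14*(-4 - 5*1)) = -(-6 + 14*(-4 - 5)) = -(-6 + 14*(-9)) = -(-6 - 126) = -1*(-132) = 132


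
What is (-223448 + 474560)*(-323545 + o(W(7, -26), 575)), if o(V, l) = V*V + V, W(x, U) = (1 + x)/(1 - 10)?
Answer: -2193643534712/27 ≈ -8.1246e+10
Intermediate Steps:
W(x, U) = -1/9 - x/9 (W(x, U) = (1 + x)/(-9) = (1 + x)*(-1/9) = -1/9 - x/9)
o(V, l) = V + V**2 (o(V, l) = V**2 + V = V + V**2)
(-223448 + 474560)*(-323545 + o(W(7, -26), 575)) = (-223448 + 474560)*(-323545 + (-1/9 - 1/9*7)*(1 + (-1/9 - 1/9*7))) = 251112*(-323545 + (-1/9 - 7/9)*(1 + (-1/9 - 7/9))) = 251112*(-323545 - 8*(1 - 8/9)/9) = 251112*(-323545 - 8/9*1/9) = 251112*(-323545 - 8/81) = 251112*(-26207153/81) = -2193643534712/27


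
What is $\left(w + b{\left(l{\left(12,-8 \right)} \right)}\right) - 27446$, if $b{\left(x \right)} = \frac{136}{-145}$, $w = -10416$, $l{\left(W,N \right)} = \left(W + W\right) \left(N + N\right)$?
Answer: $- \frac{5490126}{145} \approx -37863.0$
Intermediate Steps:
$l{\left(W,N \right)} = 4 N W$ ($l{\left(W,N \right)} = 2 W 2 N = 4 N W$)
$b{\left(x \right)} = - \frac{136}{145}$ ($b{\left(x \right)} = 136 \left(- \frac{1}{145}\right) = - \frac{136}{145}$)
$\left(w + b{\left(l{\left(12,-8 \right)} \right)}\right) - 27446 = \left(-10416 - \frac{136}{145}\right) - 27446 = - \frac{1510456}{145} - 27446 = - \frac{5490126}{145}$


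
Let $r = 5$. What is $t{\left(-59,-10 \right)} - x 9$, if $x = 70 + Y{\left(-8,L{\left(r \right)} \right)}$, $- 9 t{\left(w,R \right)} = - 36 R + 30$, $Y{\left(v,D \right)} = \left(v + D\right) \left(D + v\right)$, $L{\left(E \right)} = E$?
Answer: $- \frac{2263}{3} \approx -754.33$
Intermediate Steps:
$Y{\left(v,D \right)} = \left(D + v\right)^{2}$ ($Y{\left(v,D \right)} = \left(D + v\right) \left(D + v\right) = \left(D + v\right)^{2}$)
$t{\left(w,R \right)} = - \frac{10}{3} + 4 R$ ($t{\left(w,R \right)} = - \frac{- 36 R + 30}{9} = - \frac{30 - 36 R}{9} = - \frac{10}{3} + 4 R$)
$x = 79$ ($x = 70 + \left(5 - 8\right)^{2} = 70 + \left(-3\right)^{2} = 70 + 9 = 79$)
$t{\left(-59,-10 \right)} - x 9 = \left(- \frac{10}{3} + 4 \left(-10\right)\right) - 79 \cdot 9 = \left(- \frac{10}{3} - 40\right) - 711 = - \frac{130}{3} - 711 = - \frac{2263}{3}$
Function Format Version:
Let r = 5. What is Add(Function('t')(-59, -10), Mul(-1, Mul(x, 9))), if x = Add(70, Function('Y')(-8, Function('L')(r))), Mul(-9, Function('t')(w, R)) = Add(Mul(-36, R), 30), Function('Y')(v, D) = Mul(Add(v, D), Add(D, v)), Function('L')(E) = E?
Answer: Rational(-2263, 3) ≈ -754.33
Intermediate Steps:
Function('Y')(v, D) = Pow(Add(D, v), 2) (Function('Y')(v, D) = Mul(Add(D, v), Add(D, v)) = Pow(Add(D, v), 2))
Function('t')(w, R) = Add(Rational(-10, 3), Mul(4, R)) (Function('t')(w, R) = Mul(Rational(-1, 9), Add(Mul(-36, R), 30)) = Mul(Rational(-1, 9), Add(30, Mul(-36, R))) = Add(Rational(-10, 3), Mul(4, R)))
x = 79 (x = Add(70, Pow(Add(5, -8), 2)) = Add(70, Pow(-3, 2)) = Add(70, 9) = 79)
Add(Function('t')(-59, -10), Mul(-1, Mul(x, 9))) = Add(Add(Rational(-10, 3), Mul(4, -10)), Mul(-1, Mul(79, 9))) = Add(Add(Rational(-10, 3), -40), Mul(-1, 711)) = Add(Rational(-130, 3), -711) = Rational(-2263, 3)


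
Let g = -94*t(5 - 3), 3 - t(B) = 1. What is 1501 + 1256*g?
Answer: -234627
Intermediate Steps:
t(B) = 2 (t(B) = 3 - 1*1 = 3 - 1 = 2)
g = -188 (g = -94*2 = -188)
1501 + 1256*g = 1501 + 1256*(-188) = 1501 - 236128 = -234627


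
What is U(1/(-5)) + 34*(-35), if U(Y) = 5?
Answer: -1185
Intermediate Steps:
U(1/(-5)) + 34*(-35) = 5 + 34*(-35) = 5 - 1190 = -1185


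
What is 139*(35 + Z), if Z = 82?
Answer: 16263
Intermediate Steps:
139*(35 + Z) = 139*(35 + 82) = 139*117 = 16263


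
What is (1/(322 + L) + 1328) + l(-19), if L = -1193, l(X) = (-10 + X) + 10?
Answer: 1140138/871 ≈ 1309.0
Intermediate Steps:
l(X) = X
(1/(322 + L) + 1328) + l(-19) = (1/(322 - 1193) + 1328) - 19 = (1/(-871) + 1328) - 19 = (-1/871 + 1328) - 19 = 1156687/871 - 19 = 1140138/871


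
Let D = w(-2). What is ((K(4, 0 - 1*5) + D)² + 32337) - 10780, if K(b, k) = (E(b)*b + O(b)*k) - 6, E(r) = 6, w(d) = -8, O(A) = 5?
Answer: 21782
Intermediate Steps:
D = -8
K(b, k) = -6 + 5*k + 6*b (K(b, k) = (6*b + 5*k) - 6 = (5*k + 6*b) - 6 = -6 + 5*k + 6*b)
((K(4, 0 - 1*5) + D)² + 32337) - 10780 = (((-6 + 5*(0 - 1*5) + 6*4) - 8)² + 32337) - 10780 = (((-6 + 5*(0 - 5) + 24) - 8)² + 32337) - 10780 = (((-6 + 5*(-5) + 24) - 8)² + 32337) - 10780 = (((-6 - 25 + 24) - 8)² + 32337) - 10780 = ((-7 - 8)² + 32337) - 10780 = ((-15)² + 32337) - 10780 = (225 + 32337) - 10780 = 32562 - 10780 = 21782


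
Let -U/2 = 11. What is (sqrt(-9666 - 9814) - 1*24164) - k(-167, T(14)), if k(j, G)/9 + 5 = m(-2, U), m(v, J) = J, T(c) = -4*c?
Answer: -23921 + 2*I*sqrt(4870) ≈ -23921.0 + 139.57*I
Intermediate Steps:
U = -22 (U = -2*11 = -22)
k(j, G) = -243 (k(j, G) = -45 + 9*(-22) = -45 - 198 = -243)
(sqrt(-9666 - 9814) - 1*24164) - k(-167, T(14)) = (sqrt(-9666 - 9814) - 1*24164) - 1*(-243) = (sqrt(-19480) - 24164) + 243 = (2*I*sqrt(4870) - 24164) + 243 = (-24164 + 2*I*sqrt(4870)) + 243 = -23921 + 2*I*sqrt(4870)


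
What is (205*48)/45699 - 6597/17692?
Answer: -42462341/269502236 ≈ -0.15756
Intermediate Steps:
(205*48)/45699 - 6597/17692 = 9840*(1/45699) - 6597*1/17692 = 3280/15233 - 6597/17692 = -42462341/269502236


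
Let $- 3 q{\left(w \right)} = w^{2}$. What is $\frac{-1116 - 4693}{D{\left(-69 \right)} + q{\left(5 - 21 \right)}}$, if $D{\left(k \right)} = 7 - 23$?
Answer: $\frac{17427}{304} \approx 57.326$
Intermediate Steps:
$D{\left(k \right)} = -16$ ($D{\left(k \right)} = 7 - 23 = -16$)
$q{\left(w \right)} = - \frac{w^{2}}{3}$
$\frac{-1116 - 4693}{D{\left(-69 \right)} + q{\left(5 - 21 \right)}} = \frac{-1116 - 4693}{-16 - \frac{\left(5 - 21\right)^{2}}{3}} = - \frac{5809}{-16 - \frac{\left(-16\right)^{2}}{3}} = - \frac{5809}{-16 - \frac{256}{3}} = - \frac{5809}{- \frac{304}{3}} = \left(-5809\right) \left(- \frac{3}{304}\right) = \frac{17427}{304}$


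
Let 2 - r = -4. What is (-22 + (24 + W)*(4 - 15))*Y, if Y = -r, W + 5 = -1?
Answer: 1320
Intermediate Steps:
W = -6 (W = -5 - 1 = -6)
r = 6 (r = 2 - 1*(-4) = 2 + 4 = 6)
Y = -6 (Y = -1*6 = -6)
(-22 + (24 + W)*(4 - 15))*Y = (-22 + (24 - 6)*(4 - 15))*(-6) = (-22 + 18*(-11))*(-6) = (-22 - 198)*(-6) = -220*(-6) = 1320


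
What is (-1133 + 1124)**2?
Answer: 81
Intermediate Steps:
(-1133 + 1124)**2 = (-9)**2 = 81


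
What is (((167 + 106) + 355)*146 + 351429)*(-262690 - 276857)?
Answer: -239082447999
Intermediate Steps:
(((167 + 106) + 355)*146 + 351429)*(-262690 - 276857) = ((273 + 355)*146 + 351429)*(-539547) = (628*146 + 351429)*(-539547) = (91688 + 351429)*(-539547) = 443117*(-539547) = -239082447999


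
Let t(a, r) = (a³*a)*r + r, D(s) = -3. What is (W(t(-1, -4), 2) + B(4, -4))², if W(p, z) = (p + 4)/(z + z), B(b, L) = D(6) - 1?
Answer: 25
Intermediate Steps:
B(b, L) = -4 (B(b, L) = -3 - 1 = -4)
t(a, r) = r + r*a⁴ (t(a, r) = a⁴*r + r = r*a⁴ + r = r + r*a⁴)
W(p, z) = (4 + p)/(2*z) (W(p, z) = (4 + p)/((2*z)) = (4 + p)*(1/(2*z)) = (4 + p)/(2*z))
(W(t(-1, -4), 2) + B(4, -4))² = ((½)*(4 - 4*(1 + (-1)⁴))/2 - 4)² = ((½)*(½)*(4 - 4*(1 + 1)) - 4)² = ((½)*(½)*(4 - 4*2) - 4)² = ((½)*(½)*(4 - 8) - 4)² = ((½)*(½)*(-4) - 4)² = (-1 - 4)² = (-5)² = 25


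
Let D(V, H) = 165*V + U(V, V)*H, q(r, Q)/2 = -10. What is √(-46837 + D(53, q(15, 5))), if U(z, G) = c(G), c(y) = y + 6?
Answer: 2*I*√9818 ≈ 198.17*I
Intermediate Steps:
c(y) = 6 + y
U(z, G) = 6 + G
q(r, Q) = -20 (q(r, Q) = 2*(-10) = -20)
D(V, H) = 165*V + H*(6 + V) (D(V, H) = 165*V + (6 + V)*H = 165*V + H*(6 + V))
√(-46837 + D(53, q(15, 5))) = √(-46837 + (165*53 - 20*(6 + 53))) = √(-46837 + (8745 - 20*59)) = √(-46837 + (8745 - 1180)) = √(-46837 + 7565) = √(-39272) = 2*I*√9818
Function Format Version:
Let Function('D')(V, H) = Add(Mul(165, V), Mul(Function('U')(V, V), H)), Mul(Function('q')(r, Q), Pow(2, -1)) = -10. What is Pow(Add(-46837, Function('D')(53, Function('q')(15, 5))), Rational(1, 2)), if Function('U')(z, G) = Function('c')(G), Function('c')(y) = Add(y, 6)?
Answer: Mul(2, I, Pow(9818, Rational(1, 2))) ≈ Mul(198.17, I)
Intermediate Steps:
Function('c')(y) = Add(6, y)
Function('U')(z, G) = Add(6, G)
Function('q')(r, Q) = -20 (Function('q')(r, Q) = Mul(2, -10) = -20)
Function('D')(V, H) = Add(Mul(165, V), Mul(H, Add(6, V))) (Function('D')(V, H) = Add(Mul(165, V), Mul(Add(6, V), H)) = Add(Mul(165, V), Mul(H, Add(6, V))))
Pow(Add(-46837, Function('D')(53, Function('q')(15, 5))), Rational(1, 2)) = Pow(Add(-46837, Add(Mul(165, 53), Mul(-20, Add(6, 53)))), Rational(1, 2)) = Pow(Add(-46837, Add(8745, Mul(-20, 59))), Rational(1, 2)) = Pow(Add(-46837, Add(8745, -1180)), Rational(1, 2)) = Pow(Add(-46837, 7565), Rational(1, 2)) = Pow(-39272, Rational(1, 2)) = Mul(2, I, Pow(9818, Rational(1, 2)))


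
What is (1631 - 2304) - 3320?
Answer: -3993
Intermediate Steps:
(1631 - 2304) - 3320 = -673 - 3320 = -3993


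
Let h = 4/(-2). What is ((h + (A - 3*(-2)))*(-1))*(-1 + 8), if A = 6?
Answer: -70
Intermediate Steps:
h = -2 (h = 4*(-½) = -2)
((h + (A - 3*(-2)))*(-1))*(-1 + 8) = ((-2 + (6 - 3*(-2)))*(-1))*(-1 + 8) = ((-2 + (6 + 6))*(-1))*7 = ((-2 + 12)*(-1))*7 = (10*(-1))*7 = -10*7 = -70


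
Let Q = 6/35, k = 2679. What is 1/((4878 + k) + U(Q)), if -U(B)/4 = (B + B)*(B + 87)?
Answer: 1225/9110877 ≈ 0.00013445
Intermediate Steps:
Q = 6/35 (Q = 6*(1/35) = 6/35 ≈ 0.17143)
U(B) = -8*B*(87 + B) (U(B) = -4*(B + B)*(B + 87) = -4*2*B*(87 + B) = -8*B*(87 + B))
1/((4878 + k) + U(Q)) = 1/((4878 + 2679) - 8*6/35*(87 + 6/35)) = 1/(7557 - 8*6/35*3051/35) = 1/(7557 - 146448/1225) = 1/(9110877/1225) = 1225/9110877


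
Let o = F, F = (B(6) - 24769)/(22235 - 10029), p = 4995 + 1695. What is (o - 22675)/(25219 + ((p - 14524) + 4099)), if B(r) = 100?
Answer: -276795719/262233704 ≈ -1.0555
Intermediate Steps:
p = 6690
F = -24669/12206 (F = (100 - 24769)/(22235 - 10029) = -24669/12206 ≈ -2.0211)
o = -24669/12206 ≈ -2.0211
(o - 22675)/(25219 + ((p - 14524) + 4099)) = (-24669/12206 - 22675)/(25219 + ((6690 - 14524) + 4099)) = -276795719/(12206*(25219 + (-7834 + 4099))) = -276795719/(12206*(25219 - 3735)) = -276795719/12206/21484 = -276795719/12206*1/21484 = -276795719/262233704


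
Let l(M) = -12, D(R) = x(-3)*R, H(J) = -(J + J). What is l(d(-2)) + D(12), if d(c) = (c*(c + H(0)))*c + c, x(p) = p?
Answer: -48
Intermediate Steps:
H(J) = -2*J
D(R) = -3*R
d(c) = c + c**3 (d(c) = (c*(c - 2*0))*c + c = (c*(c + 0))*c + c = (c*c)*c + c = c**2*c + c = c**3 + c = c + c**3)
l(d(-2)) + D(12) = -12 - 3*12 = -12 - 36 = -48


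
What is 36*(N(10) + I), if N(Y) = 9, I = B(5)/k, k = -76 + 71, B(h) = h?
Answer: 288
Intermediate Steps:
k = -5
I = -1 (I = 5/(-5) = 5*(-⅕) = -1)
36*(N(10) + I) = 36*(9 - 1) = 36*8 = 288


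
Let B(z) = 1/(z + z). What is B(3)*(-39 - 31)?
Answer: -35/3 ≈ -11.667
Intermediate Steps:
B(z) = 1/(2*z)
B(3)*(-39 - 31) = ((1/2)/3)*(-39 - 31) = ((1/2)*(1/3))*(-70) = (1/6)*(-70) = -35/3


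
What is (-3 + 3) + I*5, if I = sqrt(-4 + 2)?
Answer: 5*I*sqrt(2) ≈ 7.0711*I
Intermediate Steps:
I = I*sqrt(2) (I = sqrt(-2) = I*sqrt(2) ≈ 1.4142*I)
(-3 + 3) + I*5 = (-3 + 3) + (I*sqrt(2))*5 = 0 + 5*I*sqrt(2) = 5*I*sqrt(2)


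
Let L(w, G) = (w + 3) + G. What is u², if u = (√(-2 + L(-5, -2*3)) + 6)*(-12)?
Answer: 3744 + 1728*I*√10 ≈ 3744.0 + 5464.4*I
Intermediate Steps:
L(w, G) = 3 + G + w (L(w, G) = (3 + w) + G = 3 + G + w)
u = -72 - 12*I*√10 (u = (√(-2 + (3 - 2*3 - 5)) + 6)*(-12) = (√(-2 + (3 - 6 - 5)) + 6)*(-12) = (√(-2 - 8) + 6)*(-12) = (√(-10) + 6)*(-12) = (I*√10 + 6)*(-12) = (6 + I*√10)*(-12) = -72 - 12*I*√10 ≈ -72.0 - 37.947*I)
u² = (-72 - 12*I*√10)²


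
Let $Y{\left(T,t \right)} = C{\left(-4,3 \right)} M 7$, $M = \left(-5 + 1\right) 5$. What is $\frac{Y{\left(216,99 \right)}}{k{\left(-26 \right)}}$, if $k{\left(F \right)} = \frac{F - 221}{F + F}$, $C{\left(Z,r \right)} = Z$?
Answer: $\frac{2240}{19} \approx 117.89$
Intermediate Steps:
$M = -20$ ($M = \left(-4\right) 5 = -20$)
$k{\left(F \right)} = \frac{-221 + F}{2 F}$
$Y{\left(T,t \right)} = 560$ ($Y{\left(T,t \right)} = \left(-4\right) \left(-20\right) 7 = 80 \cdot 7 = 560$)
$\frac{Y{\left(216,99 \right)}}{k{\left(-26 \right)}} = \frac{560}{\frac{1}{2} \frac{1}{-26} \left(-221 - 26\right)} = \frac{560}{\frac{1}{2} \left(- \frac{1}{26}\right) \left(-247\right)} = \frac{560}{\frac{19}{4}} = 560 \cdot \frac{4}{19} = \frac{2240}{19}$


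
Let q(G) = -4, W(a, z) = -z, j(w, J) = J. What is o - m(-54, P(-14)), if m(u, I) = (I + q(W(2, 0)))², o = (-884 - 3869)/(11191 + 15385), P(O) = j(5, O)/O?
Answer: -243937/26576 ≈ -9.1788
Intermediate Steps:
P(O) = 1 (P(O) = O/O = 1)
o = -4753/26576 ≈ -0.17885
m(u, I) = (-4 + I)² (m(u, I) = (I - 4)² = (-4 + I)²)
o - m(-54, P(-14)) = -4753/26576 - (-4 + 1)² = -4753/26576 - 1*(-3)² = -4753/26576 - 1*9 = -4753/26576 - 9 = -243937/26576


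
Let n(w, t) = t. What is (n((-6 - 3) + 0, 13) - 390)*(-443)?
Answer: 167011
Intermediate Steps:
(n((-6 - 3) + 0, 13) - 390)*(-443) = (13 - 390)*(-443) = -377*(-443) = 167011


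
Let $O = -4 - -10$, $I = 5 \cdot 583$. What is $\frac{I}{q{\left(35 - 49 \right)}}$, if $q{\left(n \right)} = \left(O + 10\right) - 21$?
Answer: $-583$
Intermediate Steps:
$I = 2915$
$O = 6$ ($O = -4 + 10 = 6$)
$q{\left(n \right)} = -5$ ($q{\left(n \right)} = \left(6 + 10\right) - 21 = 16 - 21 = -5$)
$\frac{I}{q{\left(35 - 49 \right)}} = \frac{2915}{-5} = 2915 \left(- \frac{1}{5}\right) = -583$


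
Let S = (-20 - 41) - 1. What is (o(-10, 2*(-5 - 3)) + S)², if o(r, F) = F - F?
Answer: 3844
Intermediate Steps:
o(r, F) = 0
S = -62 (S = -61 - 1 = -62)
(o(-10, 2*(-5 - 3)) + S)² = (0 - 62)² = (-62)² = 3844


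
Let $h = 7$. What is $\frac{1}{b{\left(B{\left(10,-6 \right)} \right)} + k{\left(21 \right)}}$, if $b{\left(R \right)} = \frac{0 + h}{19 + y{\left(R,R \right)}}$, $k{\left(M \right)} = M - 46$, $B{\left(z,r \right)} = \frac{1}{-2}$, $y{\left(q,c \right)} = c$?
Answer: $- \frac{37}{911} \approx -0.040615$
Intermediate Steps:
$B{\left(z,r \right)} = - \frac{1}{2}$
$k{\left(M \right)} = -46 + M$ ($k{\left(M \right)} = M - 46 = -46 + M$)
$b{\left(R \right)} = \frac{7}{19 + R}$ ($b{\left(R \right)} = \frac{0 + 7}{19 + R} = \frac{7}{19 + R}$)
$\frac{1}{b{\left(B{\left(10,-6 \right)} \right)} + k{\left(21 \right)}} = \frac{1}{\frac{7}{19 - \frac{1}{2}} + \left(-46 + 21\right)} = \frac{1}{\frac{7}{\frac{37}{2}} - 25} = \frac{1}{7 \cdot \frac{2}{37} - 25} = \frac{1}{\frac{14}{37} - 25} = \frac{1}{- \frac{911}{37}} = - \frac{37}{911}$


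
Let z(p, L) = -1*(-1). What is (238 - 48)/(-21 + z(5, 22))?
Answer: -19/2 ≈ -9.5000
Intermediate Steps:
z(p, L) = 1
(238 - 48)/(-21 + z(5, 22)) = (238 - 48)/(-21 + 1) = 190/(-20) = 190*(-1/20) = -19/2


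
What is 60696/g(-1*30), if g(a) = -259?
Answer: -60696/259 ≈ -234.35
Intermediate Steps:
60696/g(-1*30) = 60696/(-259) = 60696*(-1/259) = -60696/259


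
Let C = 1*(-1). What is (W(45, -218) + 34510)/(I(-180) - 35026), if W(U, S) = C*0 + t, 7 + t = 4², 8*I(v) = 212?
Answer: -69038/69999 ≈ -0.98627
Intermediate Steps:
I(v) = 53/2 (I(v) = (⅛)*212 = 53/2)
C = -1
t = 9 (t = -7 + 4² = -7 + 16 = 9)
W(U, S) = 9 (W(U, S) = -1*0 + 9 = 0 + 9 = 9)
(W(45, -218) + 34510)/(I(-180) - 35026) = (9 + 34510)/(53/2 - 35026) = 34519/(-69999/2) = 34519*(-2/69999) = -69038/69999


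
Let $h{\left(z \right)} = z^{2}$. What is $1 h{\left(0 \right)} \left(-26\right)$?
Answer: $0$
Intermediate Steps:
$1 h{\left(0 \right)} \left(-26\right) = 1 \cdot 0^{2} \left(-26\right) = 1 \cdot 0 \left(-26\right) = 0 \left(-26\right) = 0$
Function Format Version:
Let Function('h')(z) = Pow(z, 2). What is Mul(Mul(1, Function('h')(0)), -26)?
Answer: 0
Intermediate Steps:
Mul(Mul(1, Function('h')(0)), -26) = Mul(Mul(1, Pow(0, 2)), -26) = Mul(Mul(1, 0), -26) = Mul(0, -26) = 0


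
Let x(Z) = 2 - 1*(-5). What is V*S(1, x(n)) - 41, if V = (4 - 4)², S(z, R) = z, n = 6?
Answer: -41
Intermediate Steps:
x(Z) = 7 (x(Z) = 2 + 5 = 7)
V = 0 (V = 0² = 0)
V*S(1, x(n)) - 41 = 0*1 - 41 = 0 - 41 = -41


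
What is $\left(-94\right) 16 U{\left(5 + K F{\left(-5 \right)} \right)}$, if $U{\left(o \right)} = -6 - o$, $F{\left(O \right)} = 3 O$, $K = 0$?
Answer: $16544$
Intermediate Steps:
$\left(-94\right) 16 U{\left(5 + K F{\left(-5 \right)} \right)} = \left(-94\right) 16 \left(-6 - \left(5 + 0 \cdot 3 \left(-5\right)\right)\right) = - 1504 \left(-6 - \left(5 + 0 \left(-15\right)\right)\right) = - 1504 \left(-6 - \left(5 + 0\right)\right) = - 1504 \left(-6 - 5\right) = \left(-1504\right) \left(-11\right) = 16544$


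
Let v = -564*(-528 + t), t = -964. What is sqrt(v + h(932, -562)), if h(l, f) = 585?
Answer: sqrt(842073) ≈ 917.65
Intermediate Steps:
v = 841488 (v = -564*(-528 - 964) = -564*(-1492) = 841488)
sqrt(v + h(932, -562)) = sqrt(841488 + 585) = sqrt(842073)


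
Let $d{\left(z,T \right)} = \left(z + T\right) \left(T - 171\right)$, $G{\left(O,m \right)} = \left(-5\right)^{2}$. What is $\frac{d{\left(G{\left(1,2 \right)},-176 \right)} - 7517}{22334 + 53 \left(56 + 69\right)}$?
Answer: $\frac{14960}{9653} \approx 1.5498$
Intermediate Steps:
$G{\left(O,m \right)} = 25$
$d{\left(z,T \right)} = \left(-171 + T\right) \left(T + z\right)$ ($d{\left(z,T \right)} = \left(T + z\right) \left(-171 + T\right) = \left(-171 + T\right) \left(T + z\right)$)
$\frac{d{\left(G{\left(1,2 \right)},-176 \right)} - 7517}{22334 + 53 \left(56 + 69\right)} = \frac{\left(\left(-176\right)^{2} - -30096 - 4275 - 4400\right) - 7517}{22334 + 53 \left(56 + 69\right)} = \frac{\left(30976 + 30096 - 4275 - 4400\right) - 7517}{22334 + 53 \cdot 125} = \frac{52397 - 7517}{22334 + 6625} = \frac{44880}{28959} = 44880 \cdot \frac{1}{28959} = \frac{14960}{9653}$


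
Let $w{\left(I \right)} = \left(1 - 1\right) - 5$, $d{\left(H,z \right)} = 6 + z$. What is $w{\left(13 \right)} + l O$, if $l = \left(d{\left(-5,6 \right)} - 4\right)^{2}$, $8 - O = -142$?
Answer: $9595$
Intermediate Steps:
$O = 150$ ($O = 8 - -142 = 8 + 142 = 150$)
$w{\left(I \right)} = -5$ ($w{\left(I \right)} = 0 - 5 = -5$)
$l = 64$ ($l = \left(\left(6 + 6\right) - 4\right)^{2} = \left(12 - 4\right)^{2} = 8^{2} = 64$)
$w{\left(13 \right)} + l O = -5 + 64 \cdot 150 = -5 + 9600 = 9595$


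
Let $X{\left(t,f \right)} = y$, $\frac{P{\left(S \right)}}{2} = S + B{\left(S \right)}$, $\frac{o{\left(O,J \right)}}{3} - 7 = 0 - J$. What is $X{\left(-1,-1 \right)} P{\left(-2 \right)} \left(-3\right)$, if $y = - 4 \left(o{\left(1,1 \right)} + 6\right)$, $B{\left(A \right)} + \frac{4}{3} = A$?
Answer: $-3072$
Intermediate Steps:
$B{\left(A \right)} = - \frac{4}{3} + A$
$o{\left(O,J \right)} = 21 - 3 J$ ($o{\left(O,J \right)} = 21 + 3 \left(0 - J\right) = 21 + 3 \left(- J\right) = 21 - 3 J$)
$P{\left(S \right)} = - \frac{8}{3} + 4 S$ ($P{\left(S \right)} = 2 \left(S + \left(- \frac{4}{3} + S\right)\right) = 2 \left(- \frac{4}{3} + 2 S\right) = - \frac{8}{3} + 4 S$)
$y = -96$ ($y = - 4 \left(\left(21 - 3\right) + 6\right) = - 4 \left(18 + 6\right) = \left(-4\right) 24 = -96$)
$X{\left(t,f \right)} = -96$
$X{\left(-1,-1 \right)} P{\left(-2 \right)} \left(-3\right) = - 96 \left(- \frac{8}{3} + 4 \left(-2\right)\right) \left(-3\right) = - 96 \left(- \frac{8}{3} - 8\right) \left(-3\right) = \left(-96\right) \left(- \frac{32}{3}\right) \left(-3\right) = 1024 \left(-3\right) = -3072$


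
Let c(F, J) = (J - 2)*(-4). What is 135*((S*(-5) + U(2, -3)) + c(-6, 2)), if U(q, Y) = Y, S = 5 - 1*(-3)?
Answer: -5805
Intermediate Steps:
S = 8 (S = 5 + 3 = 8)
c(F, J) = 8 - 4*J (c(F, J) = (-2 + J)*(-4) = 8 - 4*J)
135*((S*(-5) + U(2, -3)) + c(-6, 2)) = 135*((8*(-5) - 3) + (8 - 4*2)) = 135*((-40 - 3) + (8 - 8)) = 135*(-43 + 0) = 135*(-43) = -5805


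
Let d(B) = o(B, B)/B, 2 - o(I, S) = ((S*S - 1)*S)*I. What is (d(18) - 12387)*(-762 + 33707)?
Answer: -5396654560/9 ≈ -5.9963e+8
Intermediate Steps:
o(I, S) = 2 - I*S*(-1 + S²) (o(I, S) = 2 - (S*S - 1)*S*I = 2 - (S² - 1)*S*I = 2 - (-1 + S²)*S*I = 2 - S*(-1 + S²)*I = 2 - I*S*(-1 + S²))
d(B) = (2 + B² - B⁴)/B (d(B) = (2 + B*B - B*B³)/B = (2 + B² - B⁴)/B)
(d(18) - 12387)*(-762 + 33707) = ((18 - 1*18³ + 2/18) - 12387)*(-762 + 33707) = ((18 - 1*5832 + 2*(1/18)) - 12387)*32945 = ((18 - 5832 + ⅑) - 12387)*32945 = (-52325/9 - 12387)*32945 = -163808/9*32945 = -5396654560/9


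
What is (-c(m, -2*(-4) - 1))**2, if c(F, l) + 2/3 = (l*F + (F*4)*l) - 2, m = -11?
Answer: 1352569/9 ≈ 1.5029e+5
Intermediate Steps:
c(F, l) = -8/3 + 5*F*l (c(F, l) = -2/3 + ((l*F + (F*4)*l) - 2) = -2/3 + ((F*l + (4*F)*l) - 2) = -2/3 + ((F*l + 4*F*l) - 2) = -2/3 + (5*F*l - 2) = -2/3 + (-2 + 5*F*l) = -8/3 + 5*F*l)
(-c(m, -2*(-4) - 1))**2 = (-(-8/3 + 5*(-11)*(-2*(-4) - 1)))**2 = (-(-8/3 + 5*(-11)*(8 - 1)))**2 = (-(-8/3 + 5*(-11)*7))**2 = (-(-8/3 - 385))**2 = (-1*(-1163/3))**2 = (1163/3)**2 = 1352569/9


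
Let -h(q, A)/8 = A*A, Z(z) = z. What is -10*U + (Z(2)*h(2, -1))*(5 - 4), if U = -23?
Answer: 214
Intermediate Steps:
h(q, A) = -8*A**2 (h(q, A) = -8*A*A = -8*A**2)
-10*U + (Z(2)*h(2, -1))*(5 - 4) = -10*(-23) + (2*(-8*(-1)**2))*(5 - 4) = 230 + (2*(-8*1))*1 = 230 + (2*(-8))*1 = 230 - 16*1 = 230 - 16 = 214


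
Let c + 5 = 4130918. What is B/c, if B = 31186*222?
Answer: 2307764/1376971 ≈ 1.6760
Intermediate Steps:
c = 4130913 (c = -5 + 4130918 = 4130913)
B = 6923292
B/c = 6923292/4130913 = 6923292*(1/4130913) = 2307764/1376971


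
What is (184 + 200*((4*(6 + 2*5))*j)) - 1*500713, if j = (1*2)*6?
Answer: -346929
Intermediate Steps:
j = 12 (j = 2*6 = 12)
(184 + 200*((4*(6 + 2*5))*j)) - 1*500713 = (184 + 200*((4*(6 + 2*5))*12)) - 1*500713 = (184 + 200*((4*(6 + 10))*12)) - 500713 = (184 + 200*((4*16)*12)) - 500713 = (184 + 200*(64*12)) - 500713 = (184 + 200*768) - 500713 = (184 + 153600) - 500713 = 153784 - 500713 = -346929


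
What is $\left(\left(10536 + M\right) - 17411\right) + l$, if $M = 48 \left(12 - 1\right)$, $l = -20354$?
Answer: $-26701$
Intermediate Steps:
$M = 528$ ($M = 48 \cdot 11 = 528$)
$\left(\left(10536 + M\right) - 17411\right) + l = \left(\left(10536 + 528\right) - 17411\right) - 20354 = \left(11064 - 17411\right) - 20354 = -6347 - 20354 = -26701$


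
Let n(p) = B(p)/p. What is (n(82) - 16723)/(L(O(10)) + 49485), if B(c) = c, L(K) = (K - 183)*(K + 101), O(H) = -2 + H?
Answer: -8361/15205 ≈ -0.54988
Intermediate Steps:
L(K) = (-183 + K)*(101 + K)
n(p) = 1 (n(p) = p/p = 1)
(n(82) - 16723)/(L(O(10)) + 49485) = (1 - 16723)/((-18483 + (-2 + 10)**2 - 82*(-2 + 10)) + 49485) = -16722/((-18483 + 8**2 - 82*8) + 49485) = -16722/((-18483 + 64 - 656) + 49485) = -16722/(-19075 + 49485) = -16722/30410 = -16722*1/30410 = -8361/15205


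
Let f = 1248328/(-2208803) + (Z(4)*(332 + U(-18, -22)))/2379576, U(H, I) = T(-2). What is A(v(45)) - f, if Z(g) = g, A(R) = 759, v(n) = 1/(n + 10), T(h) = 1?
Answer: 332690219694757/438001217294 ≈ 759.56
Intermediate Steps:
v(n) = 1/(10 + n)
U(H, I) = 1
f = -247295768611/438001217294 (f = 1248328/(-2208803) + (4*(332 + 1))/2379576 = 1248328*(-1/2208803) + (4*333)*(1/2379576) = -1248328/2208803 + 1332*(1/2379576) = -1248328/2208803 + 111/198298 = -247295768611/438001217294 ≈ -0.56460)
A(v(45)) - f = 759 - 1*(-247295768611/438001217294) = 759 + 247295768611/438001217294 = 332690219694757/438001217294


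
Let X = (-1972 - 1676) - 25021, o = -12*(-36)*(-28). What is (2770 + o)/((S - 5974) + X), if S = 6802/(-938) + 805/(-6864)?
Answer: 30022408416/111547021897 ≈ 0.26915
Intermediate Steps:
o = -12096 (o = 432*(-28) = -12096)
S = -23722009/3219216 (S = 6802*(-1/938) + 805*(-1/6864) = -3401/469 - 805/6864 = -23722009/3219216 ≈ -7.3689)
X = -28669 (X = -3648 - 25021 = -28669)
(2770 + o)/((S - 5974) + X) = (2770 - 12096)/((-23722009/3219216 - 5974) - 28669) = -9326/(-19255318393/3219216 - 28669) = -9326/(-111547021897/3219216) = -9326*(-3219216/111547021897) = 30022408416/111547021897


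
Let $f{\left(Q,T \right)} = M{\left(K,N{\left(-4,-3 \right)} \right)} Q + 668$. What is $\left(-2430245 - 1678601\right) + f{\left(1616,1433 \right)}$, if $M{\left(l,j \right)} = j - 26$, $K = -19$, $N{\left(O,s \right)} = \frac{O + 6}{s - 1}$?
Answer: $-4151002$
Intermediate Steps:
$N{\left(O,s \right)} = \frac{6 + O}{-1 + s}$
$M{\left(l,j \right)} = -26 + j$
$f{\left(Q,T \right)} = 668 - \frac{53 Q}{2}$ ($f{\left(Q,T \right)} = \left(-26 + \frac{6 - 4}{-1 - 3}\right) Q + 668 = \left(-26 + \frac{1}{-4} \cdot 2\right) Q + 668 = \left(-26 - \frac{1}{2}\right) Q + 668 = - \frac{53 Q}{2} + 668 = 668 - \frac{53 Q}{2}$)
$\left(-2430245 - 1678601\right) + f{\left(1616,1433 \right)} = \left(-2430245 - 1678601\right) + \left(668 - 42824\right) = -4108846 + \left(668 - 42824\right) = -4108846 - 42156 = -4151002$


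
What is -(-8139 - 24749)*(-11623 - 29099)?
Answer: -1339265136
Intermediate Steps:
-(-8139 - 24749)*(-11623 - 29099) = -(-32888)*(-40722) = -1*1339265136 = -1339265136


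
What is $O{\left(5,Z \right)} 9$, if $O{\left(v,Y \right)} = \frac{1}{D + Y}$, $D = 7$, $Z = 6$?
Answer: $\frac{9}{13} \approx 0.69231$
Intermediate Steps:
$O{\left(v,Y \right)} = \frac{1}{7 + Y}$
$O{\left(5,Z \right)} 9 = \frac{1}{7 + 6} \cdot 9 = \frac{1}{13} \cdot 9 = \frac{9}{13}$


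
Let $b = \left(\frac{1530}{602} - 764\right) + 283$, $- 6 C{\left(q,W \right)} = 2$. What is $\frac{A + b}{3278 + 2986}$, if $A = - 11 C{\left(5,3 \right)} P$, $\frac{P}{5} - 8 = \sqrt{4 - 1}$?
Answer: $- \frac{37451}{707049} + \frac{55 \sqrt{3}}{18792} \approx -0.047899$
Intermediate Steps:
$C{\left(q,W \right)} = - \frac{1}{3}$ ($C{\left(q,W \right)} = \left(- \frac{1}{6}\right) 2 = - \frac{1}{3}$)
$P = 40 + 5 \sqrt{3}$ ($P = 40 + 5 \sqrt{4 - 1} = 40 + 5 \sqrt{3} \approx 48.66$)
$b = - \frac{144016}{301}$ ($b = \left(1530 \cdot \frac{1}{602} - 764\right) + 283 = \left(\frac{765}{301} - 764\right) + 283 = - \frac{229199}{301} + 283 = - \frac{144016}{301} \approx -478.46$)
$A = \frac{440}{3} + \frac{55 \sqrt{3}}{3}$ ($A = \left(-11\right) \left(- \frac{1}{3}\right) \left(40 + 5 \sqrt{3}\right) = \frac{11 \left(40 + 5 \sqrt{3}\right)}{3} = \frac{440}{3} + \frac{55 \sqrt{3}}{3} \approx 178.42$)
$\frac{A + b}{3278 + 2986} = \frac{\left(\frac{440}{3} + \frac{55 \sqrt{3}}{3}\right) - \frac{144016}{301}}{3278 + 2986} = \frac{- \frac{299608}{903} + \frac{55 \sqrt{3}}{3}}{6264} = \left(- \frac{299608}{903} + \frac{55 \sqrt{3}}{3}\right) \frac{1}{6264} = - \frac{37451}{707049} + \frac{55 \sqrt{3}}{18792}$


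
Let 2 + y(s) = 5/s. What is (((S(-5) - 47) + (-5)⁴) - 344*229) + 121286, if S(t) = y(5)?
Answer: 43087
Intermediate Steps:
y(s) = -2 + 5/s
S(t) = -1 (S(t) = -2 + 5/5 = -2 + 5*(⅕) = -2 + 1 = -1)
(((S(-5) - 47) + (-5)⁴) - 344*229) + 121286 = (((-1 - 47) + (-5)⁴) - 344*229) + 121286 = ((-48 + 625) - 78776) + 121286 = (577 - 78776) + 121286 = -78199 + 121286 = 43087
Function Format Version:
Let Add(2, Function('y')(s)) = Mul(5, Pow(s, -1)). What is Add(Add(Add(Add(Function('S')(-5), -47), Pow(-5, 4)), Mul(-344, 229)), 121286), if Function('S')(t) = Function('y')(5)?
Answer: 43087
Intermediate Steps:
Function('y')(s) = Add(-2, Mul(5, Pow(s, -1)))
Function('S')(t) = -1 (Function('S')(t) = Add(-2, Mul(5, Pow(5, -1))) = Add(-2, Mul(5, Rational(1, 5))) = Add(-2, 1) = -1)
Add(Add(Add(Add(Function('S')(-5), -47), Pow(-5, 4)), Mul(-344, 229)), 121286) = Add(Add(Add(Add(-1, -47), Pow(-5, 4)), Mul(-344, 229)), 121286) = Add(Add(Add(-48, 625), -78776), 121286) = Add(Add(577, -78776), 121286) = Add(-78199, 121286) = 43087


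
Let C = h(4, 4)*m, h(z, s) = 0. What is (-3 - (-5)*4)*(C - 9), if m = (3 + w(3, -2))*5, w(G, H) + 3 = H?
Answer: -153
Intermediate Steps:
w(G, H) = -3 + H
m = -10 (m = (3 + (-3 - 2))*5 = (3 - 5)*5 = -2*5 = -10)
C = 0 (C = 0*(-10) = 0)
(-3 - (-5)*4)*(C - 9) = (-3 - (-5)*4)*(0 - 9) = (-3 - 1*(-20))*(-9) = (-3 + 20)*(-9) = 17*(-9) = -153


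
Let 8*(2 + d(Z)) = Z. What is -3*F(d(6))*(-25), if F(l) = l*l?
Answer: 1875/16 ≈ 117.19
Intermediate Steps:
d(Z) = -2 + Z/8
F(l) = l²
-3*F(d(6))*(-25) = -3*(-2 + (⅛)*6)²*(-25) = -3*(-2 + ¾)²*(-25) = -3*(-5/4)²*(-25) = -3*25/16*(-25) = -75/16*(-25) = 1875/16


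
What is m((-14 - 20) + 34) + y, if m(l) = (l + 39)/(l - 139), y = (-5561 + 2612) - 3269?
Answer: -864341/139 ≈ -6218.3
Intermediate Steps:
y = -6218 (y = -2949 - 3269 = -6218)
m(l) = (39 + l)/(-139 + l)
m((-14 - 20) + 34) + y = (39 + ((-14 - 20) + 34))/(-139 + ((-14 - 20) + 34)) - 6218 = (39 + (-34 + 34))/(-139 + (-34 + 34)) - 6218 = (39 + 0)/(-139 + 0) - 6218 = 39/(-139) - 6218 = -1/139*39 - 6218 = -39/139 - 6218 = -864341/139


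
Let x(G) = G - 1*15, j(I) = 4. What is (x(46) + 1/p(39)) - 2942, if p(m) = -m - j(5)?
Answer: -125174/43 ≈ -2911.0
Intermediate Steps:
p(m) = -4 - m (p(m) = -m - 1*4 = -m - 4 = -4 - m)
x(G) = -15 + G (x(G) = G - 15 = -15 + G)
(x(46) + 1/p(39)) - 2942 = ((-15 + 46) + 1/(-4 - 1*39)) - 2942 = (31 + 1/(-4 - 39)) - 2942 = (31 + 1/(-43)) - 2942 = (31 - 1/43) - 2942 = 1332/43 - 2942 = -125174/43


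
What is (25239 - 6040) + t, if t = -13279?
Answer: 5920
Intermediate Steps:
(25239 - 6040) + t = (25239 - 6040) - 13279 = 19199 - 13279 = 5920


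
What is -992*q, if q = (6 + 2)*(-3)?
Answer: 23808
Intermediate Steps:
q = -24 (q = 8*(-3) = -24)
-992*q = -992*(-24) = 23808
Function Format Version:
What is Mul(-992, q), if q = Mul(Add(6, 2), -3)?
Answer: 23808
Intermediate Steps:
q = -24 (q = Mul(8, -3) = -24)
Mul(-992, q) = Mul(-992, -24) = 23808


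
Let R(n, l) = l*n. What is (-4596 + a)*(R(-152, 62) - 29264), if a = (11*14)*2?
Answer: 165894144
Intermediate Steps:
a = 308 (a = 154*2 = 308)
(-4596 + a)*(R(-152, 62) - 29264) = (-4596 + 308)*(62*(-152) - 29264) = -4288*(-9424 - 29264) = -4288*(-38688) = 165894144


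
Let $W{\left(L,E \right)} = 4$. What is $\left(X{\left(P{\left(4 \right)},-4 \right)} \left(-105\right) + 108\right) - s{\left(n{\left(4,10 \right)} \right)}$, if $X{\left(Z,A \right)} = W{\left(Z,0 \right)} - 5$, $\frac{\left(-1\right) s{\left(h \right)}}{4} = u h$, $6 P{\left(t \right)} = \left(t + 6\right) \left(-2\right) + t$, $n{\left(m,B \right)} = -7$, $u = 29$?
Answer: $-599$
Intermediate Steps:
$P{\left(t \right)} = -2 - \frac{t}{6}$ ($P{\left(t \right)} = \frac{\left(t + 6\right) \left(-2\right) + t}{6} = \frac{\left(6 + t\right) \left(-2\right) + t}{6} = \frac{\left(-12 - 2 t\right) + t}{6} = \frac{-12 - t}{6} = -2 - \frac{t}{6}$)
$s{\left(h \right)} = - 116 h$ ($s{\left(h \right)} = - 4 \cdot 29 h = - 116 h$)
$X{\left(Z,A \right)} = -1$ ($X{\left(Z,A \right)} = 4 - 5 = -1$)
$\left(X{\left(P{\left(4 \right)},-4 \right)} \left(-105\right) + 108\right) - s{\left(n{\left(4,10 \right)} \right)} = \left(\left(-1\right) \left(-105\right) + 108\right) - \left(-116\right) \left(-7\right) = \left(105 + 108\right) - 812 = 213 - 812 = -599$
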